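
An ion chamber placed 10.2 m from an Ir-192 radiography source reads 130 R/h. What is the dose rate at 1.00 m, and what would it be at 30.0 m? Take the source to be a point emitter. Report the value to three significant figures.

13500 R/h; 15.0 R/h

Using I₁d₁² = I₂d₂²,
At 1.00 m: (10.2/1.00)² = 104.0, so 130 × 104.0 = 13520 R/h
At 30.0 m: (1.00/30.0)² = 0.001111, so 13520 × 0.001111 = 15.02 R/h.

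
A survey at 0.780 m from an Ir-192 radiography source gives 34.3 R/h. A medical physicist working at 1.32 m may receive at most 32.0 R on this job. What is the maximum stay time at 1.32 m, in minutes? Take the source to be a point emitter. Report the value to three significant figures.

Intensity scales as (d₁/d₂)², so rate at 1.32 m:
34.3 × (0.780/1.32)² = 34.3 × 0.3492 = 11.98 R/h.
Stay time = 32.0 R ÷ 11.98 R/h = 2.671 h = 160.3 min.

160 min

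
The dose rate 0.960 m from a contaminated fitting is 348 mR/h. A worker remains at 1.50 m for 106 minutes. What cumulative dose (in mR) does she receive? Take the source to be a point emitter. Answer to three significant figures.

Since intensity falls as 1/r², rate at 1.50 m:
(0.960/1.50)² = 0.4096, so 348 × 0.4096 = 142.5 mR/h.
Dose = rate × time = 142.5 mR/h × 1.767 h = 251.8 mR.

252 mR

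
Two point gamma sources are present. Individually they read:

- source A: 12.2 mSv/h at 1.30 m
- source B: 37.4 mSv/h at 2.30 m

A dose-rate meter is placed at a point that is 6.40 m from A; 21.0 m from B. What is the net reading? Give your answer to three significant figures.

By superposition, sum each source's inverse-square contribution:
A: 12.2 × (1.30/6.40)² = 0.5034 mSv/h
B: 37.4 × (2.30/21.0)² = 0.4486 mSv/h
Total = 0.5034 + 0.4486 = 0.9520 mSv/h.

0.952 mSv/h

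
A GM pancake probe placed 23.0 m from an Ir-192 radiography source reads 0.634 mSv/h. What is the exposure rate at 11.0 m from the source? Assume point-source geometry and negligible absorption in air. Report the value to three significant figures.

2.77 mSv/h

Since intensity falls as 1/r², scaling from 23.0 m to 11.0 m:
0.634 × (23.0/11.0)² = 0.634 × 4.372 = 2.772 mSv/h.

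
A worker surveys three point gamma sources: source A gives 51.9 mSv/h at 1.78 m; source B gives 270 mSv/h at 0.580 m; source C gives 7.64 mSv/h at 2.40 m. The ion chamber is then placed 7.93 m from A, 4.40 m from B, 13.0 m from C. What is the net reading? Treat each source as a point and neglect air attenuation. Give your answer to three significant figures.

Each source contributes Iᵢ·(dᵢ/rᵢ)²; contributions add.
A: 51.9 × (1.78/7.93)² = 2.615 mSv/h
B: 270 × (0.580/4.40)² = 4.692 mSv/h
C: 7.64 × (2.40/13.0)² = 0.2604 mSv/h
Total = 2.615 + 4.692 + 0.2604 = 7.567 mSv/h.

7.57 mSv/h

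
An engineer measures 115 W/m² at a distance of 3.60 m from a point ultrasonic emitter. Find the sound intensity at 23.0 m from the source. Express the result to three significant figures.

Applying the 1/r² law, the rate at 23.0 m is
115 × (3.60/23.0)² = 115 × 0.02450 = 2.817 W/m².

2.82 W/m²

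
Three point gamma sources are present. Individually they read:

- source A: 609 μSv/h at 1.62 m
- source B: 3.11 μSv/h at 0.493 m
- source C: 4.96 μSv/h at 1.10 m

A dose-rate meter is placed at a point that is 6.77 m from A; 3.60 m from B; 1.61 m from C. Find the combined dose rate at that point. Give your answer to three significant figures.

37.2 μSv/h

Each source contributes Iᵢ·(dᵢ/rᵢ)²; contributions add.
A: 609 × (1.62/6.77)² = 34.87 μSv/h
B: 3.11 × (0.493/3.60)² = 0.05832 μSv/h
C: 4.96 × (1.10/1.61)² = 2.315 μSv/h
Total = 34.87 + 0.05832 + 2.315 = 37.24 μSv/h.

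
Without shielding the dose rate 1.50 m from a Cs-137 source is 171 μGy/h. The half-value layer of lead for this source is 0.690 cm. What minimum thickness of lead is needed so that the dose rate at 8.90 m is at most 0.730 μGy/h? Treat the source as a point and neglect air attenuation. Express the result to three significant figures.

At 8.90 m, distance alone gives (1.50/8.90)² = 0.02841, so 171 × 0.02841 = 4.858 μGy/h.
Further attenuation needed: 4.858/0.730 = 6.655.
n = log₂(6.655) = 2.734 half-value layers.
Thickness = 2.734 × 0.690 cm = 1.886 cm.

1.89 cm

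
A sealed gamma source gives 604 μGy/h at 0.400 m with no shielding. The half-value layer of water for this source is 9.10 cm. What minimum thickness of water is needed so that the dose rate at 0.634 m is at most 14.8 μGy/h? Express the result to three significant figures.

At 0.634 m, distance alone gives 604 × (0.400/0.634)² = 604 × 0.3981 = 240.5 μGy/h.
Further attenuation needed: 240.5/14.8 = 16.25.
n = log₂(16.25) = 4.022 half-value layers.
Thickness = 4.022 × 9.10 cm = 36.60 cm.

36.6 cm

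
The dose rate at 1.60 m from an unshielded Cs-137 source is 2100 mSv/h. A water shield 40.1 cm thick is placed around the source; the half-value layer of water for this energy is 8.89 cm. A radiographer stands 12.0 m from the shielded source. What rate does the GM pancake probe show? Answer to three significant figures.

Distance alone: 2100 × (1.60/12.0)² = 2100 × 0.01778 = 37.34 mSv/h.
Shield: 40.1/8.89 = 4.511 half-value layers → attenuation 2^(−4.511) = 0.04386.
Combined: 37.34 × 0.04386 = 1.638 mSv/h.

1.64 mSv/h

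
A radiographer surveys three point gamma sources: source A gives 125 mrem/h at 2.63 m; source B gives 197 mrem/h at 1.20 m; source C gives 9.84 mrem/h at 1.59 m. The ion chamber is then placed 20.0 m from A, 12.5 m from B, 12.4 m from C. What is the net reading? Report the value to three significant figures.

By superposition, sum each source's inverse-square contribution:
A: 125 × (2.63/20.0)² = 2.162 mrem/h
B: 197 × (1.20/12.5)² = 1.816 mrem/h
C: 9.84 × (1.59/12.4)² = 0.1618 mrem/h
Total = 2.162 + 1.816 + 0.1618 = 4.140 mrem/h.

4.14 mrem/h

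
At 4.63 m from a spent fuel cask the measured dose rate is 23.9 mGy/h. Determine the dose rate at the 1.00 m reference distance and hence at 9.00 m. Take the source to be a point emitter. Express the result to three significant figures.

512 mGy/h; 6.33 mGy/h

By the inverse-square law,
At 1.00 m: 23.9 × (4.63/1.00)² = 23.9 × 21.44 = 512.4 mGy/h
At 9.00 m: 512.4 × (1.00/9.00)² = 512.4 × 0.01235 = 6.328 mGy/h.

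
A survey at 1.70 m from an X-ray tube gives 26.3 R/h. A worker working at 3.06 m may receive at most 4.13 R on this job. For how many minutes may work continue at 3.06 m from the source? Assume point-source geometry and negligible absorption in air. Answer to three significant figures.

30.5 min

Intensity scales as (d₁/d₂)², so rate at 3.06 m:
26.3 × (1.70/3.06)² = 26.3 × 0.3086 = 8.116 R/h.
Stay time = 4.13 R ÷ 8.116 R/h = 0.5089 h = 30.53 min.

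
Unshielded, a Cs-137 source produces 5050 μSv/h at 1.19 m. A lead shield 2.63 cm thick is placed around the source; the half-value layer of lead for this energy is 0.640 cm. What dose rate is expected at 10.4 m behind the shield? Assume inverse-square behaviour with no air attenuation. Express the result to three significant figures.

Distance alone: 5050 × (1.19/10.4)² = 5050 × 0.01309 = 66.10 μSv/h.
Shield: 2.63/0.640 = 4.109 half-value layers → attenuation 2^(−4.109) = 0.05795.
Combined: 66.10 × 0.05795 = 3.830 μSv/h.

3.83 μSv/h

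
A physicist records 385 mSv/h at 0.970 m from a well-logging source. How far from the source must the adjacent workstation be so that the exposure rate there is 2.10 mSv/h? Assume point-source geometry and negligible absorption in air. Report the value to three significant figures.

13.1 m

Since intensity falls as 1/r², d₂ = d₁·√(I₁/I₂).
I₁/I₂ = 385/2.10 = 183.3, so d₂ = 0.970 × √183.3 = 13.13 m.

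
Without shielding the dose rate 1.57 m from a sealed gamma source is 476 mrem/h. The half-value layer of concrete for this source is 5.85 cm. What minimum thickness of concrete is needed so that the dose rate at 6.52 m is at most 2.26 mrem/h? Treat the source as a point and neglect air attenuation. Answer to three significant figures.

At 6.52 m, distance alone gives 476 × (1.57/6.52)² = 476 × 0.05798 = 27.60 mrem/h.
Further attenuation needed: 27.60/2.26 = 12.21.
n = log₂(12.21) = 3.610 half-value layers.
Thickness = 3.610 × 5.85 cm = 21.12 cm.

21.1 cm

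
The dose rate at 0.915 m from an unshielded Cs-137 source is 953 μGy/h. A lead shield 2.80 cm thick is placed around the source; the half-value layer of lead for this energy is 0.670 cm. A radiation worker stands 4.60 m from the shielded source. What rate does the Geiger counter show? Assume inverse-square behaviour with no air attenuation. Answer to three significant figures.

2.08 μGy/h

Distance alone: (0.915/4.60)² = 0.03957, so 953 × 0.03957 = 37.71 μGy/h.
Shield: 2.80/0.670 = 4.179 half-value layers → attenuation 2^(−4.179) = 0.05521.
Combined: 37.71 × 0.05521 = 2.082 μGy/h.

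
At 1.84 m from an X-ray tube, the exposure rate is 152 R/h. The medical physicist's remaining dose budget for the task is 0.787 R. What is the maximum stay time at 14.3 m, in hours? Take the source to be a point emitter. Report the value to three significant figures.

Intensity scales as (d₁/d₂)², so rate at 14.3 m:
152 × (1.84/14.3)² = 152 × 0.01656 = 2.517 R/h.
Stay time = 0.787 R ÷ 2.517 R/h = 0.3127 h.

0.313 h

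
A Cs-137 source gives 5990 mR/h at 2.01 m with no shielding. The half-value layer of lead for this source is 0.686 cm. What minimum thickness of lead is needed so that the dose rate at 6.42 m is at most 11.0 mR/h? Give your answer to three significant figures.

At 6.42 m, distance alone gives (2.01/6.42)² = 0.09802, so 5990 × 0.09802 = 587.1 mR/h.
Further attenuation needed: 587.1/11.0 = 53.37.
n = log₂(53.37) = 5.738 half-value layers.
Thickness = 5.738 × 0.686 cm = 3.936 cm.

3.94 cm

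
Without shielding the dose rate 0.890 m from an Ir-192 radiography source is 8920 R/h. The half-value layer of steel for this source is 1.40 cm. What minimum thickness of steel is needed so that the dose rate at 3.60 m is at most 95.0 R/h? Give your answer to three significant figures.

3.53 cm

At 3.60 m, distance alone gives 8920 × (0.890/3.60)² = 8920 × 0.06112 = 545.2 R/h.
Further attenuation needed: 545.2/95.0 = 5.739.
n = log₂(5.739) = 2.521 half-value layers.
Thickness = 2.521 × 1.40 cm = 3.529 cm.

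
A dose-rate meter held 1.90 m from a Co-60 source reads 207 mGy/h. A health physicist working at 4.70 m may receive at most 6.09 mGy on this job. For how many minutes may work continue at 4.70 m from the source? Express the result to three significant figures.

10.8 min

Intensity scales as (d₁/d₂)², so rate at 4.70 m:
207 × (1.90/4.70)² = 207 × 0.1634 = 33.82 mGy/h.
Stay time = 6.09 mGy ÷ 33.82 mGy/h = 0.1801 h = 10.81 min.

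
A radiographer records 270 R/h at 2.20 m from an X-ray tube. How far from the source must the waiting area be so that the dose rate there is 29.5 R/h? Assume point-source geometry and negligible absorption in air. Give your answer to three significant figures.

6.66 m

Since intensity falls as 1/r², d₂ = d₁·√(I₁/I₂).
I₁/I₂ = 270/29.5 = 9.153, so d₂ = 2.20 × √9.153 = 6.656 m.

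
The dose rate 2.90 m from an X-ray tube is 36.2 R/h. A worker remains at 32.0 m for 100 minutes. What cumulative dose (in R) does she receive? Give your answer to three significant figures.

Applying the 1/r² law, rate at 32.0 m:
(2.90/32.0)² = 0.008213, so 36.2 × 0.008213 = 0.2973 R/h.
Dose = rate × time = 0.2973 R/h × 1.667 h = 0.4956 R.

0.496 R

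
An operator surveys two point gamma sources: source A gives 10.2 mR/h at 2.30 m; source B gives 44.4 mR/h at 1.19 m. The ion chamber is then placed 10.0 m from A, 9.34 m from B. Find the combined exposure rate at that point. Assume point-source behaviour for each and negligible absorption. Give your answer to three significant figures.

By superposition, sum each source's inverse-square contribution:
A: 10.2 × (2.30/10.0)² = 0.5396 mR/h
B: 44.4 × (1.19/9.34)² = 0.7207 mR/h
Total = 0.5396 + 0.7207 = 1.260 mR/h.

1.26 mR/h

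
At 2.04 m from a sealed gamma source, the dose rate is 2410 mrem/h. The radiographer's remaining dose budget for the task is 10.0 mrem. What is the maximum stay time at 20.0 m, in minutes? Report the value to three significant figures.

23.9 min

Since intensity falls as 1/r², rate at 20.0 m:
(2.04/20.0)² = 0.01040, so 2410 × 0.01040 = 25.06 mrem/h.
Stay time = 10.0 mrem ÷ 25.06 mrem/h = 0.3990 h = 23.94 min.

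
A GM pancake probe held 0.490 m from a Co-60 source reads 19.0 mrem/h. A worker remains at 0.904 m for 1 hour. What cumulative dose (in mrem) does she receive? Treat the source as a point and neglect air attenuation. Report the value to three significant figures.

5.58 mrem

By the inverse-square law, rate at 0.904 m:
(0.490/0.904)² = 0.2938, so 19.0 × 0.2938 = 5.582 mrem/h.
Dose = rate × time = 5.582 mrem/h × 1.000 h = 5.582 mrem.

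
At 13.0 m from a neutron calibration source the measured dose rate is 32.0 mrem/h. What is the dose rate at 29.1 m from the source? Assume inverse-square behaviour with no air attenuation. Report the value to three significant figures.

6.39 mrem/h

By the inverse-square law, scaling from 13.0 m to 29.1 m:
(13.0/29.1)² = 0.1996, so 32.0 × 0.1996 = 6.387 mrem/h.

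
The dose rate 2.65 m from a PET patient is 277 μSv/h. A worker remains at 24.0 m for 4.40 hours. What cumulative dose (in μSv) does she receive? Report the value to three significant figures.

Using I₁d₁² = I₂d₂², rate at 24.0 m:
(2.65/24.0)² = 0.01219, so 277 × 0.01219 = 3.377 μSv/h.
Dose = rate × time = 3.377 μSv/h × 4.400 h = 14.86 μSv.

14.9 μSv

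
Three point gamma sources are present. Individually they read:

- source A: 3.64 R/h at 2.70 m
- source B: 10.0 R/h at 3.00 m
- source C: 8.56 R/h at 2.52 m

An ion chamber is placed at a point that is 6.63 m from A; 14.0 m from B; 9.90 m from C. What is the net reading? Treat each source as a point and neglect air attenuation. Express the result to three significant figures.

1.62 R/h

By superposition, sum each source's inverse-square contribution:
A: 3.64 × (2.70/6.63)² = 0.6037 R/h
B: 10.0 × (3.00/14.0)² = 0.4592 R/h
C: 8.56 × (2.52/9.90)² = 0.5546 R/h
Total = 0.6037 + 0.4592 + 0.5546 = 1.617 R/h.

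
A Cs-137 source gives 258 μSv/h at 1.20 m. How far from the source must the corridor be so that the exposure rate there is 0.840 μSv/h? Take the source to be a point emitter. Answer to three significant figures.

21.0 m

By the inverse-square law, d₂ = d₁·√(I₁/I₂).
I₁/I₂ = 258/0.840 = 307.1, so d₂ = 1.20 × √307.1 = 21.03 m.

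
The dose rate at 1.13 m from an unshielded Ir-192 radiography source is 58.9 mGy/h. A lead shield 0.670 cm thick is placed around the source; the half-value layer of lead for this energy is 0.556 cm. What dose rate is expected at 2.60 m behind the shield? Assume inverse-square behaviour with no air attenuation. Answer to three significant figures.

4.83 mGy/h

Distance alone: 58.9 × (1.13/2.60)² = 58.9 × 0.1889 = 11.13 mGy/h.
Shield: 0.670/0.556 = 1.205 half-value layers → attenuation 2^(−1.205) = 0.4338.
Combined: 11.13 × 0.4338 = 4.828 mGy/h.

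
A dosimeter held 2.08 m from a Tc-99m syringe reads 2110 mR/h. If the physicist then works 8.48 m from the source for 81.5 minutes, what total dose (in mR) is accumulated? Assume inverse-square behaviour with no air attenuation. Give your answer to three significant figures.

By the inverse-square law, rate at 8.48 m:
(2.08/8.48)² = 0.06016, so 2110 × 0.06016 = 126.9 mR/h.
Dose = rate × time = 126.9 mR/h × 1.358 h = 172.3 mR.

172 mR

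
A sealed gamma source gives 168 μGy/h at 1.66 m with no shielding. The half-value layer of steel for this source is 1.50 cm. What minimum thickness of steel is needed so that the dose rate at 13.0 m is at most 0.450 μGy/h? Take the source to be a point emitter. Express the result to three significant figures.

3.91 cm

At 13.0 m, distance alone gives (1.66/13.0)² = 0.01631, so 168 × 0.01631 = 2.740 μGy/h.
Further attenuation needed: 2.740/0.450 = 6.089.
n = log₂(6.089) = 2.606 half-value layers.
Thickness = 2.606 × 1.50 cm = 3.909 cm.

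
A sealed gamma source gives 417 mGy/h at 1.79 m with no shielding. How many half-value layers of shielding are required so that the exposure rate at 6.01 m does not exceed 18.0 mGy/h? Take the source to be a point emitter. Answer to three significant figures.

1.04 half-value layers

At 6.01 m, distance alone gives (1.79/6.01)² = 0.08871, so 417 × 0.08871 = 36.99 mGy/h.
Further attenuation needed: 36.99/18.0 = 2.055.
n = log₂(2.055) = 1.039 half-value layers.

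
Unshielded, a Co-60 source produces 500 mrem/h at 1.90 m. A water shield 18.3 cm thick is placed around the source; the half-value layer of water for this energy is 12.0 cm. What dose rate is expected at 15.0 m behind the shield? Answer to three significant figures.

2.79 mrem/h

Distance alone: 500 × (1.90/15.0)² = 500 × 0.01604 = 8.020 mrem/h.
Shield: 18.3/12.0 = 1.525 half-value layers → attenuation 2^(−1.525) = 0.3475.
Combined: 8.020 × 0.3475 = 2.787 mrem/h.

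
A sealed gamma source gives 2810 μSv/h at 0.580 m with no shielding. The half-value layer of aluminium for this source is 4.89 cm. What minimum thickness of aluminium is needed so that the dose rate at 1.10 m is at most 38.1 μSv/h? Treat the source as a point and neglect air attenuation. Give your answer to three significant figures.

At 1.10 m, distance alone gives (0.580/1.10)² = 0.2780, so 2810 × 0.2780 = 781.2 μSv/h.
Further attenuation needed: 781.2/38.1 = 20.50.
n = log₂(20.50) = 4.358 half-value layers.
Thickness = 4.358 × 4.89 cm = 21.31 cm.

21.3 cm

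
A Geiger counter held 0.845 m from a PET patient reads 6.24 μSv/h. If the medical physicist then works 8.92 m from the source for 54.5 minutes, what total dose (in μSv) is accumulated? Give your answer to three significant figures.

0.0509 μSv

Using I₁d₁² = I₂d₂², rate at 8.92 m:
(0.845/8.92)² = 0.008974, so 6.24 × 0.008974 = 0.05600 μSv/h.
Dose = rate × time = 0.05600 μSv/h × 0.9083 h = 0.05086 μSv.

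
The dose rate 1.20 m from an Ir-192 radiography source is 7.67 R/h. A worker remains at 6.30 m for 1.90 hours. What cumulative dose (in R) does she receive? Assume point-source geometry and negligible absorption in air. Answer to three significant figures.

0.529 R

Intensity scales as (d₁/d₂)², so rate at 6.30 m:
(1.20/6.30)² = 0.03628, so 7.67 × 0.03628 = 0.2783 R/h.
Dose = rate × time = 0.2783 R/h × 1.900 h = 0.5288 R.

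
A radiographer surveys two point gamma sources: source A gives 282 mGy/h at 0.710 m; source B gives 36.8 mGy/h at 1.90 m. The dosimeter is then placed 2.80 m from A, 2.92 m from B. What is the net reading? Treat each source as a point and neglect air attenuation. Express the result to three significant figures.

By superposition, sum each source's inverse-square contribution:
A: 282 × (0.710/2.80)² = 18.13 mGy/h
B: 36.8 × (1.90/2.92)² = 15.58 mGy/h
Total = 18.13 + 15.58 = 33.71 mGy/h.

33.7 mGy/h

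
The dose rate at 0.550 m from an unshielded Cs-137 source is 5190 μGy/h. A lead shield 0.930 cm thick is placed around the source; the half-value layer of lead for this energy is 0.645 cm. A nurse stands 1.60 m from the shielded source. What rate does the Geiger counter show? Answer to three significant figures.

Distance alone: 5190 × (0.550/1.60)² = 5190 × 0.1182 = 613.5 μGy/h.
Shield: 0.930/0.645 = 1.442 half-value layers → attenuation 2^(−1.442) = 0.3681.
Combined: 613.5 × 0.3681 = 225.8 μGy/h.

226 μGy/h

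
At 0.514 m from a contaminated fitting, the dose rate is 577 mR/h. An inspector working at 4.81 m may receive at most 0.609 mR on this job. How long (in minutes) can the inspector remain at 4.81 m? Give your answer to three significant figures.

Intensity scales as (d₁/d₂)², so rate at 4.81 m:
577 × (0.514/4.81)² = 577 × 0.01142 = 6.589 mR/h.
Stay time = 0.609 mR ÷ 6.589 mR/h = 0.09243 h = 5.546 min.

5.55 min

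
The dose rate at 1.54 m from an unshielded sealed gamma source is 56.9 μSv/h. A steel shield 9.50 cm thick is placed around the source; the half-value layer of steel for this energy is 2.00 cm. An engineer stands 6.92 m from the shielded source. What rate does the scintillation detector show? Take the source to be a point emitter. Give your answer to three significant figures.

0.105 μSv/h

Distance alone: 56.9 × (1.54/6.92)² = 56.9 × 0.04953 = 2.818 μSv/h.
Shield: 9.50/2.00 = 4.750 half-value layers → attenuation 2^(−4.750) = 0.03716.
Combined: 2.818 × 0.03716 = 0.1047 μSv/h.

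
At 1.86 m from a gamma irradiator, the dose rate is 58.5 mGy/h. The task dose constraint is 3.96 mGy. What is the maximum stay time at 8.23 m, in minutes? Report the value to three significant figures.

79.5 min

Applying the 1/r² law, rate at 8.23 m:
(1.86/8.23)² = 0.05108, so 58.5 × 0.05108 = 2.988 mGy/h.
Stay time = 3.96 mGy ÷ 2.988 mGy/h = 1.325 h = 79.50 min.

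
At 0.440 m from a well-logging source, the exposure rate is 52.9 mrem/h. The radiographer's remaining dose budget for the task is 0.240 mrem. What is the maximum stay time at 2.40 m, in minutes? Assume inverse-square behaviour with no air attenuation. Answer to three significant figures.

Applying the 1/r² law, rate at 2.40 m:
52.9 × (0.440/2.40)² = 52.9 × 0.03361 = 1.778 mrem/h.
Stay time = 0.240 mrem ÷ 1.778 mrem/h = 0.1350 h = 8.100 min.

8.10 min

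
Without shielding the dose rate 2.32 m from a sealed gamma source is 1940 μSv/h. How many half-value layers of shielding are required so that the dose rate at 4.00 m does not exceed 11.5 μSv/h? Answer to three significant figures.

5.83 half-value layers

At 4.00 m, distance alone gives (2.32/4.00)² = 0.3364, so 1940 × 0.3364 = 652.6 μSv/h.
Further attenuation needed: 652.6/11.5 = 56.75.
n = log₂(56.75) = 5.827 half-value layers.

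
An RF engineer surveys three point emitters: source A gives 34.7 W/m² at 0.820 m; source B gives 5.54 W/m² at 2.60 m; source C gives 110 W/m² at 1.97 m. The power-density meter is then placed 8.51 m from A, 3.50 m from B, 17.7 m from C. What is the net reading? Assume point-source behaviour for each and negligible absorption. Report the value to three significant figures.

4.74 W/m²

By superposition, sum each source's inverse-square contribution:
A: 34.7 × (0.820/8.51)² = 0.3222 W/m²
B: 5.54 × (2.60/3.50)² = 3.057 W/m²
C: 110 × (1.97/17.7)² = 1.363 W/m²
Total = 0.3222 + 3.057 + 1.363 = 4.742 W/m².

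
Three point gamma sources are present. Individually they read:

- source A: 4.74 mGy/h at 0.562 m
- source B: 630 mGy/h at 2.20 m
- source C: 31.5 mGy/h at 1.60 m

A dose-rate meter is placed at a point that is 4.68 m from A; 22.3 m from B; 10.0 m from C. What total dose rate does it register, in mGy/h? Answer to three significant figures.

By superposition, sum each source's inverse-square contribution:
A: 4.74 × (0.562/4.68)² = 0.06835 mGy/h
B: 630 × (2.20/22.3)² = 6.132 mGy/h
C: 31.5 × (1.60/10.0)² = 0.8064 mGy/h
Total = 0.06835 + 6.132 + 0.8064 = 7.007 mGy/h.

7.01 mGy/h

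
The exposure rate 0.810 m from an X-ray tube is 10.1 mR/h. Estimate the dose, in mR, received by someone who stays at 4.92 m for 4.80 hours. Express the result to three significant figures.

1.31 mR

Using I₁d₁² = I₂d₂², rate at 4.92 m:
10.1 × (0.810/4.92)² = 10.1 × 0.02710 = 0.2737 mR/h.
Dose = rate × time = 0.2737 mR/h × 4.800 h = 1.314 mR.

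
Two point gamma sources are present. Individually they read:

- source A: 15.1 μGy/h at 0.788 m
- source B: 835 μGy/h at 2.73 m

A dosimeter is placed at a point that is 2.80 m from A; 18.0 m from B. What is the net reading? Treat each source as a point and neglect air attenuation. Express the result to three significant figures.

20.4 μGy/h

By superposition, sum each source's inverse-square contribution:
A: 15.1 × (0.788/2.80)² = 1.196 μGy/h
B: 835 × (2.73/18.0)² = 19.21 μGy/h
Total = 1.196 + 19.21 = 20.41 μGy/h.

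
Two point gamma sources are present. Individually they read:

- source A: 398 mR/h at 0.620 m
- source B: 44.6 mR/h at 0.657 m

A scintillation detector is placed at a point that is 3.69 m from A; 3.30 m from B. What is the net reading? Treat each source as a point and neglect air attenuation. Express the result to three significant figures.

Each source contributes Iᵢ·(dᵢ/rᵢ)²; contributions add.
A: 398 × (0.620/3.69)² = 11.24 mR/h
B: 44.6 × (0.657/3.30)² = 1.768 mR/h
Total = 11.24 + 1.768 = 13.01 mR/h.

13.0 mR/h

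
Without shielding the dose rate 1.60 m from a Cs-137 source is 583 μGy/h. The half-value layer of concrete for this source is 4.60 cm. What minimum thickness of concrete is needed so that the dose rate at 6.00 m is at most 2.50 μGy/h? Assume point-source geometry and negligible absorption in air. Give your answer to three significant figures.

At 6.00 m, distance alone gives (1.60/6.00)² = 0.07111, so 583 × 0.07111 = 41.46 μGy/h.
Further attenuation needed: 41.46/2.50 = 16.58.
n = log₂(16.58) = 4.051 half-value layers.
Thickness = 4.051 × 4.60 cm = 18.63 cm.

18.6 cm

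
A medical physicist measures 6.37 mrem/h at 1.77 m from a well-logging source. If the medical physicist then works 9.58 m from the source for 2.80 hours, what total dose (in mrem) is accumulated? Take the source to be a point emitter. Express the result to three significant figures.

Since intensity falls as 1/r², rate at 9.58 m:
(1.77/9.58)² = 0.03414, so 6.37 × 0.03414 = 0.2175 mrem/h.
Dose = rate × time = 0.2175 mrem/h × 2.800 h = 0.6090 mrem.

0.609 mrem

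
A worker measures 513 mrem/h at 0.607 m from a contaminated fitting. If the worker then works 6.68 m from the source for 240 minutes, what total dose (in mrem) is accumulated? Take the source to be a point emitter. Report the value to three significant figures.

16.9 mrem

Intensity scales as (d₁/d₂)², so rate at 6.68 m:
513 × (0.607/6.68)² = 513 × 0.008257 = 4.236 mrem/h.
Dose = rate × time = 4.236 mrem/h × 4.000 h = 16.94 mrem.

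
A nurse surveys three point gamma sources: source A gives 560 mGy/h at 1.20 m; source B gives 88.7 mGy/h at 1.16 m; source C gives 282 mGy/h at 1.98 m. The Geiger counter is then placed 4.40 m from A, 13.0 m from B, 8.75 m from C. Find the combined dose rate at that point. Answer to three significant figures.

By superposition, sum each source's inverse-square contribution:
A: 560 × (1.20/4.40)² = 41.65 mGy/h
B: 88.7 × (1.16/13.0)² = 0.7062 mGy/h
C: 282 × (1.98/8.75)² = 14.44 mGy/h
Total = 41.65 + 0.7062 + 14.44 = 56.80 mGy/h.

56.8 mGy/h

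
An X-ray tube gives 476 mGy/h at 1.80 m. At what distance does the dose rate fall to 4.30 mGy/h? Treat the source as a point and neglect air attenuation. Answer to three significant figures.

18.9 m

By the inverse-square law, d₂ = d₁·√(I₁/I₂).
I₁/I₂ = 476/4.30 = 110.7, so d₂ = 1.80 × √110.7 = 18.94 m.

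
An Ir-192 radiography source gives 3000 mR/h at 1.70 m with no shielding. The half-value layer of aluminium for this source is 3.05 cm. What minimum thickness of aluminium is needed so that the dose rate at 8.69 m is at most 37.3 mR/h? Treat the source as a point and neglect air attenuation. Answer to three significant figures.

At 8.69 m, distance alone gives 3000 × (1.70/8.69)² = 3000 × 0.03827 = 114.8 mR/h.
Further attenuation needed: 114.8/37.3 = 3.078.
n = log₂(3.078) = 1.622 half-value layers.
Thickness = 1.622 × 3.05 cm = 4.947 cm.

4.95 cm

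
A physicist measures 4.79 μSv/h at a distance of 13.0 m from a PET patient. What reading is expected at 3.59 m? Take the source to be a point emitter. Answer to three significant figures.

62.8 μSv/h

Since intensity falls as 1/r², the rate at 3.59 m is
4.79 × (13.0/3.59)² = 4.79 × 13.11 = 62.80 μSv/h.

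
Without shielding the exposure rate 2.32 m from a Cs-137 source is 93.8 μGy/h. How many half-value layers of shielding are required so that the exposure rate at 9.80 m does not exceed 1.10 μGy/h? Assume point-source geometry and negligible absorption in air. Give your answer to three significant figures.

2.26 half-value layers

At 9.80 m, distance alone gives (2.32/9.80)² = 0.05604, so 93.8 × 0.05604 = 5.257 μGy/h.
Further attenuation needed: 5.257/1.10 = 4.779.
n = log₂(4.779) = 2.257 half-value layers.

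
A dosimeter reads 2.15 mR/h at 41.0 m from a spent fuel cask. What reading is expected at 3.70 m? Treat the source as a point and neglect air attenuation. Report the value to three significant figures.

264 mR/h

Applying the 1/r² law, the rate at 3.70 m is
2.15 × (41.0/3.70)² = 2.15 × 122.8 = 264.0 mR/h.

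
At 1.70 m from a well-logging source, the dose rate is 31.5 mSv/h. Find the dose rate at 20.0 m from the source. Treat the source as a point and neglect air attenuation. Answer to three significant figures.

0.228 mSv/h

By the inverse-square law, the rate at 20.0 m is
31.5 × (1.70/20.0)² = 31.5 × 0.007225 = 0.2276 mSv/h.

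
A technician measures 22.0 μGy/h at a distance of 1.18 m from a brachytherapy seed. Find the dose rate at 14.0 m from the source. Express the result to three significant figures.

Using I₁d₁² = I₂d₂², the rate at 14.0 m is
22.0 × (1.18/14.0)² = 22.0 × 0.007104 = 0.1563 μGy/h.

0.156 μGy/h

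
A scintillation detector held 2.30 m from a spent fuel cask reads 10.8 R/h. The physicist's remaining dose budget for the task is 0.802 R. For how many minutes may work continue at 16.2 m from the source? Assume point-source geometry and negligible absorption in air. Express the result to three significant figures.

Using I₁d₁² = I₂d₂², rate at 16.2 m:
(2.30/16.2)² = 0.02016, so 10.8 × 0.02016 = 0.2177 R/h.
Stay time = 0.802 R ÷ 0.2177 R/h = 3.684 h = 221.0 min.

221 min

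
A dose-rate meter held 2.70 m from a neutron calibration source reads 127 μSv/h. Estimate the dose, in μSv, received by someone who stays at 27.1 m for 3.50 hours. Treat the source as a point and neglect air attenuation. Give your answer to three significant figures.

4.41 μSv

Intensity scales as (d₁/d₂)², so rate at 27.1 m:
127 × (2.70/27.1)² = 127 × 0.009926 = 1.261 μSv/h.
Dose = rate × time = 1.261 μSv/h × 3.500 h = 4.413 μSv.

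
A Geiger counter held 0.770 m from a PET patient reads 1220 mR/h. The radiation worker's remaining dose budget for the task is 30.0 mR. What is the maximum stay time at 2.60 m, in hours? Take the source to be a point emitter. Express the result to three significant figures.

By the inverse-square law, rate at 2.60 m:
1220 × (0.770/2.60)² = 1220 × 0.08771 = 107.0 mR/h.
Stay time = 30.0 mR ÷ 107.0 mR/h = 0.2804 h.

0.280 h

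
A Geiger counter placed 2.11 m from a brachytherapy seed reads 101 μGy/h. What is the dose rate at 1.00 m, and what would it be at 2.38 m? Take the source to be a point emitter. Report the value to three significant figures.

450 μGy/h; 79.4 μGy/h

Using I₁d₁² = I₂d₂²,
At 1.00 m: (2.11/1.00)² = 4.452, so 101 × 4.452 = 449.7 μGy/h
At 2.38 m: 449.7 × (1.00/2.38)² = 449.7 × 0.1765 = 79.37 μGy/h.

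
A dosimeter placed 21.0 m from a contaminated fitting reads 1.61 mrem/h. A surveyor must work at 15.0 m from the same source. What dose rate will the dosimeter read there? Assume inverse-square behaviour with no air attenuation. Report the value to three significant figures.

3.16 mrem/h

Using I₁d₁² = I₂d₂², scaling from 21.0 m to 15.0 m:
1.61 × (21.0/15.0)² = 1.61 × 1.960 = 3.156 mrem/h.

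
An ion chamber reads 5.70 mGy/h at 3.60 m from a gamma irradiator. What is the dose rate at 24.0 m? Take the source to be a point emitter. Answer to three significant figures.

0.128 mGy/h

Applying the 1/r² law, the rate at 24.0 m is
5.70 × (3.60/24.0)² = 5.70 × 0.02250 = 0.1283 mGy/h.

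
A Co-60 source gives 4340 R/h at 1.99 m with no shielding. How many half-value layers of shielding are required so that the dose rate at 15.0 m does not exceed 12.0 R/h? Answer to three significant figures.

At 15.0 m, distance alone gives 4340 × (1.99/15.0)² = 4340 × 0.01760 = 76.38 R/h.
Further attenuation needed: 76.38/12.0 = 6.365.
n = log₂(6.365) = 2.670 half-value layers.

2.67 half-value layers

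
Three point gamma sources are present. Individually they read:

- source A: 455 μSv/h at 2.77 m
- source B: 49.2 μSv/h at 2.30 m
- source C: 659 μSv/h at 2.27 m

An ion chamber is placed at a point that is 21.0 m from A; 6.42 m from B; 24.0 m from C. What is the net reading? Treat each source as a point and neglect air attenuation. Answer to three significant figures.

By superposition, sum each source's inverse-square contribution:
A: 455 × (2.77/21.0)² = 7.916 μSv/h
B: 49.2 × (2.30/6.42)² = 6.315 μSv/h
C: 659 × (2.27/24.0)² = 5.895 μSv/h
Total = 7.916 + 6.315 + 5.895 = 20.13 μSv/h.

20.1 μSv/h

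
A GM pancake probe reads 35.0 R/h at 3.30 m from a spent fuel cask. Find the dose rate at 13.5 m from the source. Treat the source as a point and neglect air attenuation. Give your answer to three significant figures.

2.09 R/h

By the inverse-square law, the rate at 13.5 m is
(3.30/13.5)² = 0.05975, so 35.0 × 0.05975 = 2.091 R/h.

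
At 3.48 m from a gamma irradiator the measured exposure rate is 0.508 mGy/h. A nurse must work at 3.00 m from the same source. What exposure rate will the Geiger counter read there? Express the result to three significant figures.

Applying the 1/r² law, scaling from 3.48 m to 3.00 m:
0.508 × (3.48/3.00)² = 0.508 × 1.346 = 0.6838 mGy/h.

0.684 mGy/h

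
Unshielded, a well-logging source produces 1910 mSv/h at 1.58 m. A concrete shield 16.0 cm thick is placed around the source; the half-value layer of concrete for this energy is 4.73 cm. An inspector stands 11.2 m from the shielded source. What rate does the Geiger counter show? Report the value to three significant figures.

3.64 mSv/h

Distance alone: (1.58/11.2)² = 0.01990, so 1910 × 0.01990 = 38.01 mSv/h.
Shield: 16.0/4.73 = 3.383 half-value layers → attenuation 2^(−3.383) = 0.09586.
Combined: 38.01 × 0.09586 = 3.644 mSv/h.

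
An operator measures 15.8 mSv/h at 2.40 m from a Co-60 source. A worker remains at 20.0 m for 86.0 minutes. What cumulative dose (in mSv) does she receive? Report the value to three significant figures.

Intensity scales as (d₁/d₂)², so rate at 20.0 m:
15.8 × (2.40/20.0)² = 15.8 × 0.01440 = 0.2275 mSv/h.
Dose = rate × time = 0.2275 mSv/h × 1.433 h = 0.3260 mSv.

0.326 mSv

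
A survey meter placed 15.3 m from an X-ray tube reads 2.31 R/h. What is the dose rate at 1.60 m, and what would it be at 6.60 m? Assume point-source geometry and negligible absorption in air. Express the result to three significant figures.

211 R/h; 12.4 R/h

Intensity scales as (d₁/d₂)², so
At 1.60 m: (15.3/1.60)² = 91.44, so 2.31 × 91.44 = 211.2 R/h
At 6.60 m: 211.2 × (1.60/6.60)² = 211.2 × 0.05877 = 12.41 R/h.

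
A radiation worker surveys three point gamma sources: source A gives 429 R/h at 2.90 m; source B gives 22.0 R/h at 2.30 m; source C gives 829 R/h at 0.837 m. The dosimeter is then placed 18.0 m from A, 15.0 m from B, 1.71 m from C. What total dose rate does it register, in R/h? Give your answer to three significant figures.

By superposition, sum each source's inverse-square contribution:
A: 429 × (2.90/18.0)² = 11.14 R/h
B: 22.0 × (2.30/15.0)² = 0.5172 R/h
C: 829 × (0.837/1.71)² = 198.6 R/h
Total = 11.14 + 0.5172 + 198.6 = 210.3 R/h.

210 R/h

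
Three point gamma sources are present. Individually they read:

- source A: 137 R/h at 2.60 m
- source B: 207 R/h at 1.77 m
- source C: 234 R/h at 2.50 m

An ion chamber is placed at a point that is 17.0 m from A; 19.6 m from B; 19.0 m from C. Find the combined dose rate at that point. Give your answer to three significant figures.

By superposition, sum each source's inverse-square contribution:
A: 137 × (2.60/17.0)² = 3.205 R/h
B: 207 × (1.77/19.6)² = 1.688 R/h
C: 234 × (2.50/19.0)² = 4.051 R/h
Total = 3.205 + 1.688 + 4.051 = 8.944 R/h.

8.94 R/h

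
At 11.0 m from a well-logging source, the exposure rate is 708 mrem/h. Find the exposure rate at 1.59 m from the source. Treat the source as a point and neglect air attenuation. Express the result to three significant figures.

Using I₁d₁² = I₂d₂², the rate at 1.59 m is
708 × (11.0/1.59)² = 708 × 47.86 = 33880 mrem/h.

33900 mrem/h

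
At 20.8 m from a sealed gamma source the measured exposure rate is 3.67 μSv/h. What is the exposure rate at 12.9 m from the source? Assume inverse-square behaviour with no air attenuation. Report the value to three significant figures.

Using I₁d₁² = I₂d₂², scaling from 20.8 m to 12.9 m:
(20.8/12.9)² = 2.600, so 3.67 × 2.600 = 9.542 μSv/h.

9.54 μSv/h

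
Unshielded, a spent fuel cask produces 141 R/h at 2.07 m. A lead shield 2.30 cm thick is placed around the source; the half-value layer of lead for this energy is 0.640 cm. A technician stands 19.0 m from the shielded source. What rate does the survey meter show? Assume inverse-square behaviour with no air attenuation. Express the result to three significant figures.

Distance alone: 141 × (2.07/19.0)² = 141 × 0.01187 = 1.674 R/h.
Shield: 2.30/0.640 = 3.594 half-value layers → attenuation 2^(−3.594) = 0.08281.
Combined: 1.674 × 0.08281 = 0.1386 R/h.

0.139 R/h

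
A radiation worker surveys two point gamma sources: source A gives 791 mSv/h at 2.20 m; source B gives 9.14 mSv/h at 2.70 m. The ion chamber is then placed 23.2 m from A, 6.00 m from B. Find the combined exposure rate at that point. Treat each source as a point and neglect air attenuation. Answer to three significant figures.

8.96 mSv/h

By superposition, sum each source's inverse-square contribution:
A: 791 × (2.20/23.2)² = 7.113 mSv/h
B: 9.14 × (2.70/6.00)² = 1.851 mSv/h
Total = 7.113 + 1.851 = 8.964 mSv/h.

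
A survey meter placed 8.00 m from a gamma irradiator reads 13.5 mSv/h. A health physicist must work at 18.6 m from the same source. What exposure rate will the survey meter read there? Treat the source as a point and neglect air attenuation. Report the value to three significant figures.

2.50 mSv/h

Applying the 1/r² law, scaling from 8.00 m to 18.6 m:
13.5 × (8.00/18.6)² = 13.5 × 0.1850 = 2.498 mSv/h.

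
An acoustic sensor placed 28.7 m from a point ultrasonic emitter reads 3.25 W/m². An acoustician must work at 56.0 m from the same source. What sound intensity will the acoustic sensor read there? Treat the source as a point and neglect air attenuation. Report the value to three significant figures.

Using I₁d₁² = I₂d₂², scaling from 28.7 m to 56.0 m:
(28.7/56.0)² = 0.2627, so 3.25 × 0.2627 = 0.8538 W/m².

0.854 W/m²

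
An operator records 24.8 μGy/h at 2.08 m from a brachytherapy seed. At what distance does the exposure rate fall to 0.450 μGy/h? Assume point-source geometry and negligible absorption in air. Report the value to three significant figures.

15.4 m

By the inverse-square law, d₂ = d₁·√(I₁/I₂).
I₁/I₂ = 24.8/0.450 = 55.11, so d₂ = 2.08 × √55.11 = 15.44 m.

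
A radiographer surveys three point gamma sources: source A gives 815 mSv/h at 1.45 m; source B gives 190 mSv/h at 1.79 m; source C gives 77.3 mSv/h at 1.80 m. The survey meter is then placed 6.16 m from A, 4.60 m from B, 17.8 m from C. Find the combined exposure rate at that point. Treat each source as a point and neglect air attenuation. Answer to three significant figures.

74.7 mSv/h

Each source contributes Iᵢ·(dᵢ/rᵢ)²; contributions add.
A: 815 × (1.45/6.16)² = 45.16 mSv/h
B: 190 × (1.79/4.60)² = 28.77 mSv/h
C: 77.3 × (1.80/17.8)² = 0.7905 mSv/h
Total = 45.16 + 28.77 + 0.7905 = 74.72 mSv/h.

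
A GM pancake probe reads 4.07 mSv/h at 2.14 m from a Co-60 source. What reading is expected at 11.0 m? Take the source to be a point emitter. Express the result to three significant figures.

Since intensity falls as 1/r², the rate at 11.0 m is
(2.14/11.0)² = 0.03785, so 4.07 × 0.03785 = 0.1540 mSv/h.

0.154 mSv/h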